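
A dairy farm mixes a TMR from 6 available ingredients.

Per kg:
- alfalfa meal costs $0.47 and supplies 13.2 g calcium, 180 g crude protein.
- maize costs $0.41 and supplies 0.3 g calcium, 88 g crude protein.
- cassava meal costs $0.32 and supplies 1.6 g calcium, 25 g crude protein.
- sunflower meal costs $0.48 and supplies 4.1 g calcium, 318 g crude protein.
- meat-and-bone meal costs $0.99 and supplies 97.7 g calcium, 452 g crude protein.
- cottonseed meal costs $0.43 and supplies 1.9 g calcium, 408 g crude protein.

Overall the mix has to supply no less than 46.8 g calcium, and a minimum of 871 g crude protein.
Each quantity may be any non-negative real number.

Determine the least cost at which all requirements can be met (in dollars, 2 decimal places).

This is a linear program. Let x1 = kg of alfalfa meal, x2 = kg of maize, x3 = kg of cassava meal, x4 = kg of sunflower meal, x5 = kg of meat-and-bone meal, x6 = kg of cottonseed meal.
Minimize 0.47x1 + 0.41x2 + 0.32x3 + 0.48x4 + 0.99x5 + 0.43x6 s.t.:
  13.2x1 + 0.3x2 + 1.6x3 + 4.1x4 + 97.7x5 + 1.9x6 ≥ 46.8   (calcium)
  180x1 + 88x2 + 25x3 + 318x4 + 452x5 + 408x6 ≥ 871   (crude protein)
  x1, x2, x3, x4, x5, x6 ≥ 0.
At the optimum only meat-and-bone meal, cottonseed meal are positive (alfalfa meal, maize, cassava meal, sunflower meal = 0). Binding constraints: calcium and crude protein.
Solving gives x5 = 0.4471, x6 = 1.639.
Cost = 0.99·0.4471 + 0.43·1.639 = 1.1474.

$1.15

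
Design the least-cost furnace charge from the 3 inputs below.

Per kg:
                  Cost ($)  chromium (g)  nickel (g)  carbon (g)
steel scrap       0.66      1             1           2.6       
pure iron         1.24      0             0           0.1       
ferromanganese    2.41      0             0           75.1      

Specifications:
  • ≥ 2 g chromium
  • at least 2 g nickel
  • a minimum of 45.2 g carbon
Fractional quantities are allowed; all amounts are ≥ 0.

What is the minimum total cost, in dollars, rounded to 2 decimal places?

Let x1 = kg of steel scrap, x2 = kg of pure iron, x3 = kg of ferromanganese.
Minimize 0.66x1 + 1.24x2 + 2.41x3 subject to:
  1x1 ≥ 2   (chromium)
  1x1 ≥ 2   (nickel)
  2.6x1 + 0.1x2 + 75.1x3 ≥ 45.2   (carbon)
  x1, x2, x3 ≥ 0.
At the optimum only steel scrap, ferromanganese are positive (pure iron = 0). There the chromium, nickel, carbon constraints are tight.
So steel scrap = 2 kg, ferromanganese = 0.5326 kg.
Cost = 0.66·2 + 2.41·0.5326 = 2.6036.

$2.60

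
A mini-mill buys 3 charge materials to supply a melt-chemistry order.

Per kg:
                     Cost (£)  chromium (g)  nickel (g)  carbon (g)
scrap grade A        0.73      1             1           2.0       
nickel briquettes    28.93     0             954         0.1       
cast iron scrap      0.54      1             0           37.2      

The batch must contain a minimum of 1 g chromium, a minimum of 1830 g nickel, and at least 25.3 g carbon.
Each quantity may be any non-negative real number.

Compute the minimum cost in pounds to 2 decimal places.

£56.03

Set it up as a linear program. Let x1 = kg of scrap grade A, x2 = kg of nickel briquettes, x3 = kg of cast iron scrap.
Minimize 0.73x1 + 28.93x2 + 0.54x3 s.t.:
  1x1 + 1x3 ≥ 1   (chromium)
  1x1 + 954x2 ≥ 1830   (nickel)
  2x1 + 0.1x2 + 37.2x3 ≥ 25.3   (carbon)
  x1, x2, x3 ≥ 0.
The optimal basis is {nickel briquettes, cast iron scrap}; scrap grade A drops out. The chromium and nickel requirements are met with equality.
So nickel briquettes = 1.918 kg, cast iron scrap = 1 kg.
Cost = 28.93·1.918 + 0.54·1 = 56.0277.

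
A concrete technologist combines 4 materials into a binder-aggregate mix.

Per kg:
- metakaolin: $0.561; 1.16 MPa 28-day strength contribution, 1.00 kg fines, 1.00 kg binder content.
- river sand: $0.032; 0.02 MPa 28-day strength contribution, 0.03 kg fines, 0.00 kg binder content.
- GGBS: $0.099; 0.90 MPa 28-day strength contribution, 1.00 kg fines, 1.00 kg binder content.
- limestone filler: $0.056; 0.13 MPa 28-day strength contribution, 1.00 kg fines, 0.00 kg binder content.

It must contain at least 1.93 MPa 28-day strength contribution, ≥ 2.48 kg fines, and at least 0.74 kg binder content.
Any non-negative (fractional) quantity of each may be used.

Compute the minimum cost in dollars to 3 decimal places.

This is a linear program. Let x1 = kg of metakaolin, x2 = kg of river sand, x3 = kg of GGBS, x4 = kg of limestone filler.
min 0.561x1 + 0.032x2 + 0.099x3 + 0.056x4 s.t.:
  1.16x1 + 0.02x2 + 0.9x3 + 0.13x4 ≥ 1.93   (28-day strength contribution)
  1x1 + 0.03x2 + 1x3 + 1x4 ≥ 2.48   (fines)
  1x1 + 1x3 ≥ 0.74   (binder content)
  x1, x2, x3, x4 ≥ 0.
The minimum-cost mix takes nothing from metakaolin, river sand — only GGBS, limestone filler. There the 28-day strength contribution and fines constraints are tight.
Optimal quantities: GGBS = 2.088 kg, limestone filler = 0.3922 kg.
Hence cost = 0.099·2.088 + 0.056·0.3922 = $0.22868.

$0.229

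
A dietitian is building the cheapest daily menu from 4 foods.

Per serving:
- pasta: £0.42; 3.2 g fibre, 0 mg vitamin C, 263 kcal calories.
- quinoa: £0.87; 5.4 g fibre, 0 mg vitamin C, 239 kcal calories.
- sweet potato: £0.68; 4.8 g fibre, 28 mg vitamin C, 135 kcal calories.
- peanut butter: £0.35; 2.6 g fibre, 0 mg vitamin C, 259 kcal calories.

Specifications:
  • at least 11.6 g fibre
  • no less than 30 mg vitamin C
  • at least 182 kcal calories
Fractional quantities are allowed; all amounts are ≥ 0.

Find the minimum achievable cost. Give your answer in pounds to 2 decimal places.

£1.58

Set it up as a linear program. Let x1 = servings of pasta, x2 = servings of quinoa, x3 = servings of sweet potato, x4 = servings of peanut butter.
Minimise 0.42x1 + 0.87x2 + 0.68x3 + 0.35x4 with:
  3.2x1 + 5.4x2 + 4.8x3 + 2.6x4 ≥ 11.6   (fibre)
  28x3 ≥ 30   (vitamin C)
  263x1 + 239x2 + 135x3 + 259x4 ≥ 182   (calories)
  x1, x2, x3, x4 ≥ 0.
The cheapest feasible vertex uses only pasta, sweet potato; quinoa, peanut butter are not used. Binding constraints: fibre and vitamin C.
Optimal quantities: pasta = 2.018 servings, sweet potato = 1.071 servings.
Total cost: 0.42·2.018 + 0.68·1.071 = 1.5758.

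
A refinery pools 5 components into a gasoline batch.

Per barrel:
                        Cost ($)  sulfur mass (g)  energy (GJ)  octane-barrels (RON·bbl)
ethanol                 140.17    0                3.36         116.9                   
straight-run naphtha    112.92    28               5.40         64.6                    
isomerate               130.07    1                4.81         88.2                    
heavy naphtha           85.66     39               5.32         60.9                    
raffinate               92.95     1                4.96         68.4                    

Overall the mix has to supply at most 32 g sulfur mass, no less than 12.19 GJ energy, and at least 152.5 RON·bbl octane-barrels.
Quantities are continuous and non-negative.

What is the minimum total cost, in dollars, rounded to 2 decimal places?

$217.51

Treat it as an LP. Let x1 = barrels of ethanol, x2 = barrels of straight-run naphtha, x3 = barrels of isomerate, x4 = barrels of heavy naphtha, x5 = barrels of raffinate.
min 140.17x1 + 112.92x2 + 130.07x3 + 85.66x4 + 92.95x5 s.t.:
  28x2 + 1x3 + 39x4 + 1x5 ≤ 32   (sulfur mass)
  3.36x1 + 5.4x2 + 4.81x3 + 5.32x4 + 4.96x5 ≥ 12.19   (energy)
  116.9x1 + 64.6x2 + 88.2x3 + 60.9x4 + 68.4x5 ≥ 152.5   (octane-barrels)
  x1, x2, x3, x4, x5 ≥ 0.
The optimal basis is {heavy naphtha, raffinate}; ethanol, straight-run naphtha, isomerate drop out. Binding constraints: sulfur mass and energy.
That vertex is x4 = 0.77892, x5 = 1.6222.
Objective = 85.66·0.77892 + 92.95·1.6222 = 217.5058.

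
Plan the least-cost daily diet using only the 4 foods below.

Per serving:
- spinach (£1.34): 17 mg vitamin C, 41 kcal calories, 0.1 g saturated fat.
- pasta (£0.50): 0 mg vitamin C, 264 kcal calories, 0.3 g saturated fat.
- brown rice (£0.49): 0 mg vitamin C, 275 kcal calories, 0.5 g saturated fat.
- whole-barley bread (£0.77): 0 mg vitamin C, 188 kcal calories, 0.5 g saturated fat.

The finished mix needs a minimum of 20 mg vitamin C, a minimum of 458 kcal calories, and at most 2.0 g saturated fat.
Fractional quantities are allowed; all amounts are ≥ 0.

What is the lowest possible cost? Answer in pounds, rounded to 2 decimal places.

£2.31

Let x1 = servings of spinach, x2 = servings of pasta, x3 = servings of brown rice, x4 = servings of whole-barley bread.
Minimise 1.34x1 + 0.5x2 + 0.49x3 + 0.77x4 s.t.:
  17x1 ≥ 20   (vitamin C)
  41x1 + 264x2 + 275x3 + 188x4 ≥ 458   (calories)
  0.1x1 + 0.3x2 + 0.5x3 + 0.5x4 ≤ 2   (saturated fat)
  x1, x2, x3, x4 ≥ 0.
At the optimum only spinach, brown rice are positive (pasta, whole-barley bread = 0). The vitamin C and calories requirements are met with equality.
So spinach = 1.176 servings, brown rice = 1.49 servings.
Hence cost = 1.34·1.176 + 0.49·1.49 = £2.3059.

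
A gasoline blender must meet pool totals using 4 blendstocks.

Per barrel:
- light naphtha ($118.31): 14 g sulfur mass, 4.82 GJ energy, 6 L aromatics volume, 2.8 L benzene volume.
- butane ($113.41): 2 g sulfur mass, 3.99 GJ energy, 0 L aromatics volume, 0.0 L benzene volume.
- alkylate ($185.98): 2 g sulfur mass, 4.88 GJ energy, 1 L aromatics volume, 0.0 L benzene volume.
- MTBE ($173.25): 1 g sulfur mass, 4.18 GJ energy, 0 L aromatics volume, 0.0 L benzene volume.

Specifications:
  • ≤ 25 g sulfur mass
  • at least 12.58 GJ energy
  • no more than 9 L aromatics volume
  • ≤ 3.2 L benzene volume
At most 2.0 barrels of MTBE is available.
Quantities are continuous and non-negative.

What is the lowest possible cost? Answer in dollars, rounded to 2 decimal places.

Treat it as an LP. Let x1 = barrels of light naphtha, x2 = barrels of butane, x3 = barrels of alkylate, x4 = barrels of MTBE.
Minimize 118.31x1 + 113.41x2 + 185.98x3 + 173.25x4 with:
  14x1 + 2x2 + 2x3 + 1x4 ≤ 25   (sulfur mass)
  4.82x1 + 3.99x2 + 4.88x3 + 4.18x4 ≥ 12.58   (energy)
  6x1 + 1x3 ≤ 9   (aromatics volume)
  2.8x1 ≤ 3.2   (benzene volume)
  x4 ≤ 2
  x1, x2, x3, x4 ≥ 0.
At the optimum only light naphtha, butane are positive (alkylate, MTBE = 0). Binding constraints: energy and benzene volume.
Solving gives x1 = 1.1429, x2 = 1.7723.
Total cost: 118.31·1.1429 + 113.41·1.7723 = 336.2130.

$336.21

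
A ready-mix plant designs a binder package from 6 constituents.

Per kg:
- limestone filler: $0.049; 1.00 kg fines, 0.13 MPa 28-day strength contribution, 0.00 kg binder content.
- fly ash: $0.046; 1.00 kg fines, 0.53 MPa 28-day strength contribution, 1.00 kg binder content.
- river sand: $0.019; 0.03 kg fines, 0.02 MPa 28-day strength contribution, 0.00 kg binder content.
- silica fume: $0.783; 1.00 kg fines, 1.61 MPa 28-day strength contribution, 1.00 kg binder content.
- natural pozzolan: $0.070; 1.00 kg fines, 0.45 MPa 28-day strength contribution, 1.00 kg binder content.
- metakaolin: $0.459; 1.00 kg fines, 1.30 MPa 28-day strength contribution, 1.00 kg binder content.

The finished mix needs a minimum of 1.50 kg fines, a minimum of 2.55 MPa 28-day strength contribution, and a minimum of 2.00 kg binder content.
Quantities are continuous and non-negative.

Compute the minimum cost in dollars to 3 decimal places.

Let x1 = kg of limestone filler, x2 = kg of fly ash, x3 = kg of river sand, x4 = kg of silica fume, x5 = kg of natural pozzolan, x6 = kg of metakaolin.
Minimise 0.049x1 + 0.046x2 + 0.019x3 + 0.783x4 + 0.07x5 + 0.459x6 s.t.:
  1x1 + 1x2 + 0.03x3 + 1x4 + 1x5 + 1x6 ≥ 1.5   (fines)
  0.13x1 + 0.53x2 + 0.02x3 + 1.61x4 + 0.45x5 + 1.3x6 ≥ 2.55   (28-day strength contribution)
  1x2 + 1x4 + 1x5 + 1x6 ≥ 2   (binder content)
  x1, x2, x3, x4, x5, x6 ≥ 0.
At the optimum only fly ash is positive (limestone filler, river sand, silica fume, natural pozzolan, metakaolin = 0). Binding constraint: 28-day strength contribution.
Optimal quantities: fly ash = 4.811 kg.
Total cost: 0.046·4.811 = 0.22131.

$0.221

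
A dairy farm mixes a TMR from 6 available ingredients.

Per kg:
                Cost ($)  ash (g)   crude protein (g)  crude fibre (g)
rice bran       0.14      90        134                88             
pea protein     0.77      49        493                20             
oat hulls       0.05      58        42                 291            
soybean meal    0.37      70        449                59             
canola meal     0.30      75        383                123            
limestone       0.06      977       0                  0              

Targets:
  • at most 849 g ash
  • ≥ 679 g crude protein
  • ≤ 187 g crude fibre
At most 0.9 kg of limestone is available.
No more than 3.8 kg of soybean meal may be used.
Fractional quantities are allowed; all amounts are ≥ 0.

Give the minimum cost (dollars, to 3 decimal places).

$0.539

Let x1 = kg of rice bran, x2 = kg of pea protein, x3 = kg of oat hulls, x4 = kg of soybean meal, x5 = kg of canola meal, x6 = kg of limestone.
min 0.14x1 + 0.77x2 + 0.05x3 + 0.37x4 + 0.3x5 + 0.06x6 subject to:
  90x1 + 49x2 + 58x3 + 70x4 + 75x5 + 977x6 ≤ 849   (ash)
  134x1 + 493x2 + 42x3 + 449x4 + 383x5 ≥ 679   (crude protein)
  88x1 + 20x2 + 291x3 + 59x4 + 123x5 ≤ 187   (crude fibre)
  x6 ≤ 0.9
  x4 ≤ 3.8
  x1, x2, x3, x4, x5, x6 ≥ 0.
At the optimum only soybean meal, canola meal are positive (rice bran, pea protein, oat hulls, limestone = 0). The crude protein and crude fibre requirements are met with equality.
Solving gives x4 = 0.36457, x5 = 1.3454.
Cost = 0.37·0.36457 + 0.3·1.3454 = 0.53851.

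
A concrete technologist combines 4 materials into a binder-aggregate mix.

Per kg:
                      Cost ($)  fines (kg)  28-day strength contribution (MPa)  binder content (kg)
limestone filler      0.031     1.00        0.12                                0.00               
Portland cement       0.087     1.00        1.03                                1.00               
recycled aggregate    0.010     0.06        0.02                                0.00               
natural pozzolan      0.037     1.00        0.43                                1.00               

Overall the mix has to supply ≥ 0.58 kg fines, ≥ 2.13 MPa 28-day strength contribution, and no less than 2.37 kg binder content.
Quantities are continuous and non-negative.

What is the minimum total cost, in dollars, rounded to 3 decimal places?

Treat it as an LP. Let x1 = kg of limestone filler, x2 = kg of Portland cement, x3 = kg of recycled aggregate, x4 = kg of natural pozzolan.
Minimise 0.031x1 + 0.087x2 + 0.01x3 + 0.037x4 with:
  1x1 + 1x2 + 0.06x3 + 1x4 ≥ 0.58   (fines)
  0.12x1 + 1.03x2 + 0.02x3 + 0.43x4 ≥ 2.13   (28-day strength contribution)
  1x2 + 1x4 ≥ 2.37   (binder content)
  x1, x2, x3, x4 ≥ 0.
At the optimum only Portland cement, natural pozzolan are positive (limestone filler, recycled aggregate = 0). The 28-day strength contribution and binder content requirements are met with equality.
Solving gives x2 = 1.851, x4 = 0.5185.
Hence cost = 0.087·1.851 + 0.037·0.5185 = $0.18022.

$0.180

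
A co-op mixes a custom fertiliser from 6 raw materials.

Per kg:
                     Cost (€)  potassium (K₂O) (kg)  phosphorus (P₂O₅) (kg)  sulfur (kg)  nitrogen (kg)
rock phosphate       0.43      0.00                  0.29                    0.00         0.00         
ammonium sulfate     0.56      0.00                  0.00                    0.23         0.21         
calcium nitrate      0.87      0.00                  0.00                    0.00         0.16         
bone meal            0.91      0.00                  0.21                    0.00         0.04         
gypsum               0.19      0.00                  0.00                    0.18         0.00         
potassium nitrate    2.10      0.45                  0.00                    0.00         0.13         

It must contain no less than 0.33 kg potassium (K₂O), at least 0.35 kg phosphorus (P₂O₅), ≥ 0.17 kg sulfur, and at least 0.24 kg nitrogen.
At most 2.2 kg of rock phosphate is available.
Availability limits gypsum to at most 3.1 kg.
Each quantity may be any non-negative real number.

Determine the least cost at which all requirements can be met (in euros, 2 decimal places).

€2.46

This is a linear program. Let x1 = kg of rock phosphate, x2 = kg of ammonium sulfate, x3 = kg of calcium nitrate, x4 = kg of bone meal, x5 = kg of gypsum, x6 = kg of potassium nitrate.
Minimise 0.43x1 + 0.56x2 + 0.87x3 + 0.91x4 + 0.19x5 + 2.1x6 with:
  0.45x6 ≥ 0.33   (potassium (K₂O))
  0.29x1 + 0.21x4 ≥ 0.35   (phosphorus (P₂O₅))
  0.23x2 + 0.18x5 ≥ 0.17   (sulfur)
  0.21x2 + 0.16x3 + 0.04x4 + 0.13x6 ≥ 0.24   (nitrogen)
  x1 ≤ 2.2
  x5 ≤ 3.1
  x1, x2, x3, x4, x5, x6 ≥ 0.
At the optimum only rock phosphate, ammonium sulfate, gypsum, potassium nitrate are positive (calcium nitrate, bone meal = 0). Binding constraints: potassium (K₂O), phosphorus (P₂O₅), sulfur, nitrogen.
Optimal quantities: rock phosphate = 1.207 kg, ammonium sulfate = 0.6889 kg, gypsum = 0.0642 kg, potassium nitrate = 0.7333 kg.
Hence cost = 0.43·1.207 + 0.56·0.6889 + 0.19·0.0642 + 2.1·0.7333 = €2.4569.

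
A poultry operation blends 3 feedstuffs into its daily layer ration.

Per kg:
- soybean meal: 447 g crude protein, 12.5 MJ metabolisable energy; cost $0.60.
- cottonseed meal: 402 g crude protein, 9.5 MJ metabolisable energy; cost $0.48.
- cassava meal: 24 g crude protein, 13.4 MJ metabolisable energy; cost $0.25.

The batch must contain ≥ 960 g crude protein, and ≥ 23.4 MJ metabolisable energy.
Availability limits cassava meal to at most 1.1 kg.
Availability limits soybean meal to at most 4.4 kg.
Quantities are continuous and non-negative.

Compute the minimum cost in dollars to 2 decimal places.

$1.16

Set it up as a linear program. Let x1 = kg of soybean meal, x2 = kg of cottonseed meal, x3 = kg of cassava meal.
Minimise 0.6x1 + 0.48x2 + 0.25x3 subject to:
  447x1 + 402x2 + 24x3 ≥ 960   (crude protein)
  12.5x1 + 9.5x2 + 13.4x3 ≥ 23.4   (metabolisable energy)
  x3 ≤ 1.1
  x1 ≤ 4.4
  x1, x2, x3 ≥ 0.
At the optimum only cottonseed meal, cassava meal are positive (soybean meal = 0). Binding constraints: crude protein and metabolisable energy.
That vertex is x2 = 2.385, x3 = 0.05559.
Hence cost = 0.48·2.385 + 0.25·0.05559 = $1.1587.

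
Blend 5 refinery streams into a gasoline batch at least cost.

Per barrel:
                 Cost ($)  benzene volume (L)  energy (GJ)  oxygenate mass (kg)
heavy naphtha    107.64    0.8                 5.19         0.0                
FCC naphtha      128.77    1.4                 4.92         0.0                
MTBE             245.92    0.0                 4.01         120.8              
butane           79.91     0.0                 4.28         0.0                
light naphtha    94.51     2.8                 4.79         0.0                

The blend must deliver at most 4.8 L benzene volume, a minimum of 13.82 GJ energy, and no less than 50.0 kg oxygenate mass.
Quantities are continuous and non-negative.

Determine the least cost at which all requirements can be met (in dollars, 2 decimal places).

$328.83

Let x1 = barrels of heavy naphtha, x2 = barrels of FCC naphtha, x3 = barrels of MTBE, x4 = barrels of butane, x5 = barrels of light naphtha.
min 107.64x1 + 128.77x2 + 245.92x3 + 79.91x4 + 94.51x5 with:
  0.8x1 + 1.4x2 + 2.8x5 ≤ 4.8   (benzene volume)
  5.19x1 + 4.92x2 + 4.01x3 + 4.28x4 + 4.79x5 ≥ 13.82   (energy)
  120.8x3 ≥ 50   (oxygenate mass)
  x1, x2, x3, x4, x5 ≥ 0.
The minimum-cost mix takes nothing from heavy naphtha, FCC naphtha, light naphtha — only MTBE, butane. Binding constraints: energy and oxygenate mass.
That vertex is x3 = 0.41391, x4 = 2.8412.
Hence cost = 245.92·0.41391 + 79.91·2.8412 = $328.8290.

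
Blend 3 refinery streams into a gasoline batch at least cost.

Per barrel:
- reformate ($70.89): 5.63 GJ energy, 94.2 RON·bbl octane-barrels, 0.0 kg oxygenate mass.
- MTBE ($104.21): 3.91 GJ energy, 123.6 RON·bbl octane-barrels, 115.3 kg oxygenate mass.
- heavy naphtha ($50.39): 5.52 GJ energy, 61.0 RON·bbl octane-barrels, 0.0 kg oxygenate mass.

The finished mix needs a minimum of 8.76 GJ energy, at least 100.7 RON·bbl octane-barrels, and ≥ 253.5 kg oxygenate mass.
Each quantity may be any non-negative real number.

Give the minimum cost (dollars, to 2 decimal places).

$230.61

Let x1 = barrels of reformate, x2 = barrels of MTBE, x3 = barrels of heavy naphtha.
Minimise 70.89x1 + 104.21x2 + 50.39x3 s.t.:
  5.63x1 + 3.91x2 + 5.52x3 ≥ 8.76   (energy)
  94.2x1 + 123.6x2 + 61x3 ≥ 100.7   (octane-barrels)
  115.3x2 ≥ 253.5   (oxygenate mass)
  x1, x2, x3 ≥ 0.
At the optimum only MTBE, heavy naphtha are positive (reformate = 0). The energy and oxygenate mass requirements are met with equality.
Solving gives x2 = 2.1986, x3 = 0.029606.
Hence cost = 104.21·2.1986 + 50.39·0.029606 = $230.6080.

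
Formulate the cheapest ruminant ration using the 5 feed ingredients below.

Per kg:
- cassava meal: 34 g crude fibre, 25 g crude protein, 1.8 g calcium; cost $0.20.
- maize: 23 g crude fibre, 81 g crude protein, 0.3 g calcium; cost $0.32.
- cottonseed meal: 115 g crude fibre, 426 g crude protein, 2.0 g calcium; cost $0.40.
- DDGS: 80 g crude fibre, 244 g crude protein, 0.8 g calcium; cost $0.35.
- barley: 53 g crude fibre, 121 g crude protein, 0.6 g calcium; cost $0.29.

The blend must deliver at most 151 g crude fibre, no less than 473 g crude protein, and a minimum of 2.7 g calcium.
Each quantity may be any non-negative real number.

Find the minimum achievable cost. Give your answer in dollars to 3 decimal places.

$0.494

Let x1 = kg of cassava meal, x2 = kg of maize, x3 = kg of cottonseed meal, x4 = kg of DDGS, x5 = kg of barley.
min 0.2x1 + 0.32x2 + 0.4x3 + 0.35x4 + 0.29x5 subject to:
  34x1 + 23x2 + 115x3 + 80x4 + 53x5 ≤ 151   (crude fibre)
  25x1 + 81x2 + 426x3 + 244x4 + 121x5 ≥ 473   (crude protein)
  1.8x1 + 0.3x2 + 2x3 + 0.8x4 + 0.6x5 ≥ 2.7   (calcium)
  x1, x2, x3, x4, x5 ≥ 0.
The optimal basis is {cassava meal, cottonseed meal}; maize, DDGS, barley drop out. The crude protein and calcium requirements are met with equality.
Solving gives x1 = 0.28488, x3 = 1.0936.
Objective = 0.2·0.28488 + 0.4·1.0936 = 0.49442.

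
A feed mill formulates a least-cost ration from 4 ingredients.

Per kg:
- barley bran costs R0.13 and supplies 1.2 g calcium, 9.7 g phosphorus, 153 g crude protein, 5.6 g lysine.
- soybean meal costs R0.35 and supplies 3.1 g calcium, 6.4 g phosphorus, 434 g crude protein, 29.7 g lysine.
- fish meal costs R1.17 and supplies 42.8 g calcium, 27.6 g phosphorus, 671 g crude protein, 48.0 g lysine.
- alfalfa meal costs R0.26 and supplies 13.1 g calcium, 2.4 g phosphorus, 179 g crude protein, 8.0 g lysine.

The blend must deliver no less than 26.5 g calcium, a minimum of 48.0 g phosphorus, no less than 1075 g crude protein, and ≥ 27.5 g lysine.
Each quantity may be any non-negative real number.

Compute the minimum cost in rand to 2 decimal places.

Set it up as a linear program. Let x1 = kg of barley bran, x2 = kg of soybean meal, x3 = kg of fish meal, x4 = kg of alfalfa meal.
Minimise 0.13x1 + 0.35x2 + 1.17x3 + 0.26x4 subject to:
  1.2x1 + 3.1x2 + 42.8x3 + 13.1x4 ≥ 26.5   (calcium)
  9.7x1 + 6.4x2 + 27.6x3 + 2.4x4 ≥ 48   (phosphorus)
  153x1 + 434x2 + 671x3 + 179x4 ≥ 1075   (crude protein)
  5.6x1 + 29.7x2 + 48x3 + 8x4 ≥ 27.5   (lysine)
  x1, x2, x3, x4 ≥ 0.
At the optimum only barley bran, soybean meal, alfalfa meal are positive (fish meal = 0). The calcium, phosphorus, crude protein requirements are met with equality.
So barley bran = 4.369 kg, soybean meal = 0.2965 kg, alfalfa meal = 1.553 kg.
Objective = 0.13·4.369 + 0.35·0.2965 + 0.26·1.553 = 1.0755.

R1.08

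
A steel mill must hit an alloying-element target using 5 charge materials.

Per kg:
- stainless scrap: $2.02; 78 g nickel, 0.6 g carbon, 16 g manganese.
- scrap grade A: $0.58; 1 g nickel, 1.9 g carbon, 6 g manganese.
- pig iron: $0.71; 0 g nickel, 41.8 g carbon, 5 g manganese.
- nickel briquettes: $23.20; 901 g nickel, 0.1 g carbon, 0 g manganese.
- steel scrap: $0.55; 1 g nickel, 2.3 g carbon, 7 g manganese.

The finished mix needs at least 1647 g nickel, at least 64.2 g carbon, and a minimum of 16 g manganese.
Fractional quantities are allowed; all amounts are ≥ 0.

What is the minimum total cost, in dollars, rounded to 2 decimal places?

$43.50

Set it up as a linear program. Let x1 = kg of stainless scrap, x2 = kg of scrap grade A, x3 = kg of pig iron, x4 = kg of nickel briquettes, x5 = kg of steel scrap.
Minimize 2.02x1 + 0.58x2 + 0.71x3 + 23.2x4 + 0.55x5 with:
  78x1 + 1x2 + 901x4 + 1x5 ≥ 1647   (nickel)
  0.6x1 + 1.9x2 + 41.8x3 + 0.1x4 + 2.3x5 ≥ 64.2   (carbon)
  16x1 + 6x2 + 5x3 + 7x5 ≥ 16   (manganese)
  x1, x2, x3, x4, x5 ≥ 0.
At the optimum only stainless scrap, pig iron, nickel briquettes are positive (scrap grade A, steel scrap = 0). Binding constraints: nickel, carbon, manganese.
Optimal quantities: stainless scrap = 0.52372 kg, pig iron = 1.5241 kg, nickel briquettes = 1.7826 kg.
Total cost: 2.02·0.52372 + 0.71·1.5241 + 23.2·1.7826 = 43.4963.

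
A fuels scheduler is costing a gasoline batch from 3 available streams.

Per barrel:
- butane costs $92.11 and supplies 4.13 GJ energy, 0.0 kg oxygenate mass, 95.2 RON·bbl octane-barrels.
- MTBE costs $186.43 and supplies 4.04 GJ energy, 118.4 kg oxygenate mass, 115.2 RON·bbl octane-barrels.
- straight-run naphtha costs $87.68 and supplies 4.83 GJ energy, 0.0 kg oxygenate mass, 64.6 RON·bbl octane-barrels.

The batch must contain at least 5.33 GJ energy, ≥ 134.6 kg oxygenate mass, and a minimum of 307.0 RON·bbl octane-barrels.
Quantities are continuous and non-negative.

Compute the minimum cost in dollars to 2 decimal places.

Let x1 = barrels of butane, x2 = barrels of MTBE, x3 = barrels of straight-run naphtha.
min 92.11x1 + 186.43x2 + 87.68x3 s.t.:
  4.13x1 + 4.04x2 + 4.83x3 ≥ 5.33   (energy)
  118.4x2 ≥ 134.6   (oxygenate mass)
  95.2x1 + 115.2x2 + 64.6x3 ≥ 307   (octane-barrels)
  x1, x2, x3 ≥ 0.
At the optimum only butane, MTBE are positive (straight-run naphtha = 0). There the oxygenate mass and octane-barrels constraints are tight.
So butane = 1.84914 barrels, MTBE = 1.13682 barrels.
Hence cost = 92.11·1.84914 + 186.43·1.13682 = $382.2616.

$382.26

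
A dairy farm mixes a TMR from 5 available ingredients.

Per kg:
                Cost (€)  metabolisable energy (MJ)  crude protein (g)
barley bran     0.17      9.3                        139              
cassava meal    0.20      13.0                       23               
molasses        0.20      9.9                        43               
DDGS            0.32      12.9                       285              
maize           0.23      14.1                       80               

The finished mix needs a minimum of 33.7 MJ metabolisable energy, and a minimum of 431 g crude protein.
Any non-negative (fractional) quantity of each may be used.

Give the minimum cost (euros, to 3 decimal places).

€0.600

Let x1 = kg of barley bran, x2 = kg of cassava meal, x3 = kg of molasses, x4 = kg of DDGS, x5 = kg of maize.
min 0.17x1 + 0.2x2 + 0.2x3 + 0.32x4 + 0.23x5 subject to:
  9.3x1 + 13x2 + 9.9x3 + 12.9x4 + 14.1x5 ≥ 33.7   (metabolisable energy)
  139x1 + 23x2 + 43x3 + 285x4 + 80x5 ≥ 431   (crude protein)
  x1, x2, x3, x4, x5 ≥ 0.
The optimal basis is {barley bran, cassava meal}; molasses, DDGS, maize drop out. Binding constraints: metabolisable energy and crude protein.
Solving gives x1 = 3.031, x2 = 0.4243.
Objective = 0.17·3.031 + 0.2·0.4243 = 0.60013.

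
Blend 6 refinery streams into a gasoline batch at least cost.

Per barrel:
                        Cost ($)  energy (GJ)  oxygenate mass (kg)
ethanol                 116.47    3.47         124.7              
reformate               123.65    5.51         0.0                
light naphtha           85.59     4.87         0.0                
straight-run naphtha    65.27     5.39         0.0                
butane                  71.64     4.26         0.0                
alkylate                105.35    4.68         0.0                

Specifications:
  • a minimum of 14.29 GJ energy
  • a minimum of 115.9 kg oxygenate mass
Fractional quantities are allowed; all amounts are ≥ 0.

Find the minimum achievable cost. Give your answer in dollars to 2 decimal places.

$242.24

Treat it as an LP. Let x1 = barrels of ethanol, x2 = barrels of reformate, x3 = barrels of light naphtha, x4 = barrels of straight-run naphtha, x5 = barrels of butane, x6 = barrels of alkylate.
Minimise 116.47x1 + 123.65x2 + 85.59x3 + 65.27x4 + 71.64x5 + 105.35x6 s.t.:
  3.47x1 + 5.51x2 + 4.87x3 + 5.39x4 + 4.26x5 + 4.68x6 ≥ 14.29   (energy)
  124.7x1 ≥ 115.9   (oxygenate mass)
  x1, x2, x3, x4, x5, x6 ≥ 0.
At the optimum only ethanol, straight-run naphtha are positive (reformate, light naphtha, butane, alkylate = 0). The energy and oxygenate mass requirements are met with equality.
So ethanol = 0.92943 barrels, straight-run naphtha = 2.0529 barrels.
Cost = 116.47·0.92943 + 65.27·2.0529 = 242.2435.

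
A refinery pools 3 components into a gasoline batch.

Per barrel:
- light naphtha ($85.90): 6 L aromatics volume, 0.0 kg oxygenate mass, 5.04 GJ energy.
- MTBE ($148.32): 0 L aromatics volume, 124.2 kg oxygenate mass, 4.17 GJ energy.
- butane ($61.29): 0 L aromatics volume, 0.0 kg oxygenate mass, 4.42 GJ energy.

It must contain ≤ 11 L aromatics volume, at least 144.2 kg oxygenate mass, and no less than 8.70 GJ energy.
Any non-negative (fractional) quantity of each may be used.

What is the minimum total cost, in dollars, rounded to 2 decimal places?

Set it up as a linear program. Let x1 = barrels of light naphtha, x2 = barrels of MTBE, x3 = barrels of butane.
min 85.9x1 + 148.32x2 + 61.29x3 s.t.:
  6x1 ≤ 11   (aromatics volume)
  124.2x2 ≥ 144.2   (oxygenate mass)
  5.04x1 + 4.17x2 + 4.42x3 ≥ 8.7   (energy)
  x1, x2, x3 ≥ 0.
The optimal basis is {MTBE, butane}; light naphtha drops out. Binding constraints: oxygenate mass and energy.
That vertex is x2 = 1.161, x3 = 0.873.
Hence cost = 148.32·1.161 + 61.29·0.873 = $225.7057.

$225.71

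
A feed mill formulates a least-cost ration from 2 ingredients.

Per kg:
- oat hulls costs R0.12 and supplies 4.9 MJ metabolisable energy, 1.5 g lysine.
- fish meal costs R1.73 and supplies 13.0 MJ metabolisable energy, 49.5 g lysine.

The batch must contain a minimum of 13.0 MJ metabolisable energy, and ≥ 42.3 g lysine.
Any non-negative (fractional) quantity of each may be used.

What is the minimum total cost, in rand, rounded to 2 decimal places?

R1.51

Set it up as a linear program. Let x1 = kg of oat hulls, x2 = kg of fish meal.
min 0.12x1 + 1.73x2 s.t.:
  4.9x1 + 13x2 ≥ 13   (metabolisable energy)
  1.5x1 + 49.5x2 ≥ 42.3   (lysine)
  x1, x2 ≥ 0.
Both inputs are positive at the optimum. The metabolisable energy and lysine requirements are met with equality.
That vertex is x1 = 0.4196, x2 = 0.8418.
Total cost: 0.12·0.4196 + 1.73·0.8418 = 1.5067.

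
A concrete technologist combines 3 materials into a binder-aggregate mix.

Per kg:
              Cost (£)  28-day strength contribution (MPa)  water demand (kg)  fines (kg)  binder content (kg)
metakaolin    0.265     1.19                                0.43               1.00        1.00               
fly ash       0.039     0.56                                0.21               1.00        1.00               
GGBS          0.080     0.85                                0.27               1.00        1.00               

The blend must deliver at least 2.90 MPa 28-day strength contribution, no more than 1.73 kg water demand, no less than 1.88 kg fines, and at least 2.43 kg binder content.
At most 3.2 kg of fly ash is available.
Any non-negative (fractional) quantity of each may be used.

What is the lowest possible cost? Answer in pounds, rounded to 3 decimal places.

Set it up as a linear program. Let x1 = kg of metakaolin, x2 = kg of fly ash, x3 = kg of GGBS.
Minimize 0.265x1 + 0.039x2 + 0.08x3 s.t.:
  1.19x1 + 0.56x2 + 0.85x3 ≥ 2.9   (28-day strength contribution)
  0.43x1 + 0.21x2 + 0.27x3 ≤ 1.73   (water demand)
  1x1 + 1x2 + 1x3 ≥ 1.88   (fines)
  1x1 + 1x2 + 1x3 ≥ 2.43   (binder content)
  x2 ≤ 3.2
  x1, x2, x3 ≥ 0.
The optimal basis is {fly ash, GGBS}; metakaolin drops out. The 28-day strength contribution and the fly ash cap requirements are met with equality.
That vertex is x2 = 3.2, x3 = 1.304.
Objective = 0.039·3.2 + 0.08·1.304 = 0.22912.

£0.229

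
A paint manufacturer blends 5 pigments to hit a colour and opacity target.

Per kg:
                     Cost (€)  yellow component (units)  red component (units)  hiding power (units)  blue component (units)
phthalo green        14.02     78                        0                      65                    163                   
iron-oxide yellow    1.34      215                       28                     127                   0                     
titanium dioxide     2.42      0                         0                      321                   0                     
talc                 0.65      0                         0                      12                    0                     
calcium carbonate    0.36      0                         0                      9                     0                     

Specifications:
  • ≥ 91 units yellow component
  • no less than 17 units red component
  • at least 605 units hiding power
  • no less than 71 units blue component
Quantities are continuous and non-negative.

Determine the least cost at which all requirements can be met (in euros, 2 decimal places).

Let x1 = kg of phthalo green, x2 = kg of iron-oxide yellow, x3 = kg of titanium dioxide, x4 = kg of talc, x5 = kg of calcium carbonate.
Minimize 14.02x1 + 1.34x2 + 2.42x3 + 0.65x4 + 0.36x5 with:
  78x1 + 215x2 ≥ 91   (yellow component)
  28x2 ≥ 17   (red component)
  65x1 + 127x2 + 321x3 + 12x4 + 9x5 ≥ 605   (hiding power)
  163x1 ≥ 71   (blue component)
  x1, x2, x3, x4, x5 ≥ 0.
At the optimum only phthalo green, iron-oxide yellow, titanium dioxide are positive (talc, calcium carbonate = 0). Binding constraints: red component, hiding power, blue component.
Solving gives x1 = 0.4356, x2 = 0.6071, x3 = 1.556.
Cost = 14.02·0.4356 + 1.34·0.6071 + 2.42·1.556 = 10.6861.

€10.69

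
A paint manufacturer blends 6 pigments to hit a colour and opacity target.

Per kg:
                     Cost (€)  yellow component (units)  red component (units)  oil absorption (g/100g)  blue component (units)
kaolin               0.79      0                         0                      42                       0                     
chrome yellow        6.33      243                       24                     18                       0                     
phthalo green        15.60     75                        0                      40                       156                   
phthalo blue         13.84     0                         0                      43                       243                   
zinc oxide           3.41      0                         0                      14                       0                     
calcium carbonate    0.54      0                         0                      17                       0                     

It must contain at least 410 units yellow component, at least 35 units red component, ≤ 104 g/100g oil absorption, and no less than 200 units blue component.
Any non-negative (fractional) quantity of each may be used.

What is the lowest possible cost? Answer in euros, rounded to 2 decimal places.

€22.07

Let x1 = kg of kaolin, x2 = kg of chrome yellow, x3 = kg of phthalo green, x4 = kg of phthalo blue, x5 = kg of zinc oxide, x6 = kg of calcium carbonate.
min 0.79x1 + 6.33x2 + 15.6x3 + 13.84x4 + 3.41x5 + 0.54x6 s.t.:
  243x2 + 75x3 ≥ 410   (yellow component)
  24x2 ≥ 35   (red component)
  42x1 + 18x2 + 40x3 + 43x4 + 14x5 + 17x6 ≤ 104   (oil absorption)
  156x3 + 243x4 ≥ 200   (blue component)
  x1, x2, x3, x4, x5, x6 ≥ 0.
The cheapest feasible vertex uses only chrome yellow, phthalo blue; kaolin, phthalo green, zinc oxide, calcium carbonate are not used. The yellow component and blue component requirements are met with equality.
Solving gives x2 = 1.687, x4 = 0.823.
Cost = 6.33·1.687 + 13.84·0.823 = 22.0690.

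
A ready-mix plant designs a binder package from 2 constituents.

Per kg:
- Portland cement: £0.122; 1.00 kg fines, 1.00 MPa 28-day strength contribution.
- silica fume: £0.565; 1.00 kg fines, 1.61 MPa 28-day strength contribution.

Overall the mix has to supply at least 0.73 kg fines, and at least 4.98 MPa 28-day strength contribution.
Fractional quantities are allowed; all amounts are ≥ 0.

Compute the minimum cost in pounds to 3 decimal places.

£0.608

Let x1 = kg of Portland cement, x2 = kg of silica fume.
Minimise 0.122x1 + 0.565x2 with:
  1x1 + 1x2 ≥ 0.73   (fines)
  1x1 + 1.61x2 ≥ 4.98   (28-day strength contribution)
  x1, x2 ≥ 0.
At the optimum only Portland cement is positive (silica fume = 0). The 28-day strength contribution requirement is met with equality.
That vertex is x1 = 4.98.
Hence cost = 0.122·4.98 = £0.60756.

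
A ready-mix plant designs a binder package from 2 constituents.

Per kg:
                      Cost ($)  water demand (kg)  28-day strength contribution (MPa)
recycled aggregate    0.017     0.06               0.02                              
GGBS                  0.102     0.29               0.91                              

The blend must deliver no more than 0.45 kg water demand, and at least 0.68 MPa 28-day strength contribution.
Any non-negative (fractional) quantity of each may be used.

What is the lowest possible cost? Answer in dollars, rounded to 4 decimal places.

Let x1 = kg of recycled aggregate, x2 = kg of GGBS.
min 0.017x1 + 0.102x2 subject to:
  0.06x1 + 0.29x2 ≤ 0.45   (water demand)
  0.02x1 + 0.91x2 ≥ 0.68   (28-day strength contribution)
  x1, x2 ≥ 0.
The minimum-cost mix takes nothing from recycled aggregate — only GGBS. The 28-day strength contribution requirement is met with equality.
Solving gives x2 = 0.7473.
Total cost: 0.102·0.7473 = 0.076225.

$0.0762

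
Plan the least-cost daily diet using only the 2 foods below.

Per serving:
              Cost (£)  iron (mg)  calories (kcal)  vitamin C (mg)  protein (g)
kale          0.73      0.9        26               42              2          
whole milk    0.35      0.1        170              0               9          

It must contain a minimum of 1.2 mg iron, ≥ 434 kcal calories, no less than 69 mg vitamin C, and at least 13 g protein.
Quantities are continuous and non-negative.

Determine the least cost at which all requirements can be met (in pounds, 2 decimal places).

Let x1 = servings of kale, x2 = servings of whole milk.
min 0.73x1 + 0.35x2 with:
  0.9x1 + 0.1x2 ≥ 1.2   (iron)
  26x1 + 170x2 ≥ 434   (calories)
  42x1 ≥ 69   (vitamin C)
  2x1 + 9x2 ≥ 13   (protein)
  x1, x2 ≥ 0.
Both inputs are positive at the optimum. The calories and vitamin C requirements are met with equality.
Optimal quantities: kale = 1.6429 servings, whole milk = 2.3017 servings.
Objective = 0.73·1.6429 + 0.35·2.3017 = 2.0049.

£2.00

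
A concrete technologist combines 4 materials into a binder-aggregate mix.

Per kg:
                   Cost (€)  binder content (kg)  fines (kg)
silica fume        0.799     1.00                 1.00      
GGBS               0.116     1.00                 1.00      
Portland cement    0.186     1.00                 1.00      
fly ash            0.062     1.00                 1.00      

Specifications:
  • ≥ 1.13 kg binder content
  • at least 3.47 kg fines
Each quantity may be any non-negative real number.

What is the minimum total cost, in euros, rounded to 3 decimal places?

Let x1 = kg of silica fume, x2 = kg of GGBS, x3 = kg of Portland cement, x4 = kg of fly ash.
min 0.799x1 + 0.116x2 + 0.186x3 + 0.062x4 with:
  1x1 + 1x2 + 1x3 + 1x4 ≥ 1.13   (binder content)
  1x1 + 1x2 + 1x3 + 1x4 ≥ 3.47   (fines)
  x1, x2, x3, x4 ≥ 0.
The cheapest feasible vertex uses only fly ash; silica fume, GGBS, Portland cement are not used. Binding constraint: fines.
That vertex is x4 = 3.47.
Objective = 0.062·3.47 = 0.21514.

€0.215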